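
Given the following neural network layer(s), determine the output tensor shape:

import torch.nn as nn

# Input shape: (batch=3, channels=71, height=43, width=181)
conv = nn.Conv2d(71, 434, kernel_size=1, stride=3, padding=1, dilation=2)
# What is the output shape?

Input shape: (3, 71, 43, 181)
Output shape: (3, 434, 15, 61)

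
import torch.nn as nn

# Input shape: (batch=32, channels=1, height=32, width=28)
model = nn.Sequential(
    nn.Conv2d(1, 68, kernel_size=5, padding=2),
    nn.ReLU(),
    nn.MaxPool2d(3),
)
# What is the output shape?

Input shape: (32, 1, 32, 28)
  -> after Conv2d: (32, 68, 32, 28)
  -> after ReLU: (32, 68, 32, 28)
Output shape: (32, 68, 10, 9)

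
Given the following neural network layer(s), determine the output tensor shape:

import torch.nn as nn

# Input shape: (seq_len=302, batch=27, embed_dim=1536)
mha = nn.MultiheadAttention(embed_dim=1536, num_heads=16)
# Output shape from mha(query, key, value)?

Input shape: (302, 27, 1536)
Output shape: (302, 27, 1536)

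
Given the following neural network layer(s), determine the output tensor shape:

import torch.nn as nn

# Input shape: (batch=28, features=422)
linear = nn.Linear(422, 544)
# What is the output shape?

Input shape: (28, 422)
Output shape: (28, 544)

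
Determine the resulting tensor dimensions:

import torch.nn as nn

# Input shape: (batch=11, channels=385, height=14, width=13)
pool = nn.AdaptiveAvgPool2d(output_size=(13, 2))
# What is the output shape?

Input shape: (11, 385, 14, 13)
Output shape: (11, 385, 13, 2)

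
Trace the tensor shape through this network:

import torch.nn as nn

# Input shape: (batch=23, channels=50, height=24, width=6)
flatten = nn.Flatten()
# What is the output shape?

Input shape: (23, 50, 24, 6)
Output shape: (23, 7200)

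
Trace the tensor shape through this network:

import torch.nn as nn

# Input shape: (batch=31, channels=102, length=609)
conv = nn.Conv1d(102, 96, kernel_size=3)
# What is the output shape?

Input shape: (31, 102, 609)
Output shape: (31, 96, 607)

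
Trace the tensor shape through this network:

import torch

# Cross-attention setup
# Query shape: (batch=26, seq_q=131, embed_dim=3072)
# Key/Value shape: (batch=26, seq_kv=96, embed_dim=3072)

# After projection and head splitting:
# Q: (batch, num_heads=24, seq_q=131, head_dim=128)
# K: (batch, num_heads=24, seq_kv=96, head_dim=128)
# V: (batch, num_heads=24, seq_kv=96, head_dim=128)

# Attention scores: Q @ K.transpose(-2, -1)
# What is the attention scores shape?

Input shape: (26, 131, 3072)
Output shape: (26, 24, 131, 96)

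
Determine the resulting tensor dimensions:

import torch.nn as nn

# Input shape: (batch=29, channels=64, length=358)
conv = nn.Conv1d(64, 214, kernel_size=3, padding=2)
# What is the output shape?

Input shape: (29, 64, 358)
Output shape: (29, 214, 360)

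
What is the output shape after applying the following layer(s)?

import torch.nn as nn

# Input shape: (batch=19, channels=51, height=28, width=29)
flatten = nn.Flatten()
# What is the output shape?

Input shape: (19, 51, 28, 29)
Output shape: (19, 41412)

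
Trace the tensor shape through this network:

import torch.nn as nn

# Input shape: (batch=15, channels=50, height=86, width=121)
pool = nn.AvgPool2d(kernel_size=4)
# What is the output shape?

Input shape: (15, 50, 86, 121)
Output shape: (15, 50, 21, 30)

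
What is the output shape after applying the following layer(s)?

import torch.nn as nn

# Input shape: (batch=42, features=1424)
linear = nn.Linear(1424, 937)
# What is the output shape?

Input shape: (42, 1424)
Output shape: (42, 937)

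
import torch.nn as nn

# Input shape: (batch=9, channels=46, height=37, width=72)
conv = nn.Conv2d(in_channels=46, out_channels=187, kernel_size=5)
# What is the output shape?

Input shape: (9, 46, 37, 72)
Output shape: (9, 187, 33, 68)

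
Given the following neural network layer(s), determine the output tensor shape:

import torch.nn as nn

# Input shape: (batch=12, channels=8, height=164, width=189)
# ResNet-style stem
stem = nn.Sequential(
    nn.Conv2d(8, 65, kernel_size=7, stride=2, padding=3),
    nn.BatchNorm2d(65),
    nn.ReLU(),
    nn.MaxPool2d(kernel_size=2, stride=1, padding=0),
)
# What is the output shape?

Input shape: (12, 8, 164, 189)
  -> after Conv2d 7x7 stride=2: (12, 65, 82, 95)
Output shape: (12, 65, 81, 94)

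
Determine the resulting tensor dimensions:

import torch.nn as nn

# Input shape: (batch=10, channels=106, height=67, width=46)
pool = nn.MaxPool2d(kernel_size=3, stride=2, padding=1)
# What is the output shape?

Input shape: (10, 106, 67, 46)
Output shape: (10, 106, 34, 23)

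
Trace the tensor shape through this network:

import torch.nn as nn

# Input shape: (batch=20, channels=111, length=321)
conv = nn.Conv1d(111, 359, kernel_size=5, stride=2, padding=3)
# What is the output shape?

Input shape: (20, 111, 321)
Output shape: (20, 359, 162)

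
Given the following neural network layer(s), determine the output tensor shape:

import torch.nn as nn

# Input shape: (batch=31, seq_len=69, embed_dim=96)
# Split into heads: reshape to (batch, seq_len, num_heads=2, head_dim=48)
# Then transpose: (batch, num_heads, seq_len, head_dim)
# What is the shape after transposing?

Input shape: (31, 69, 96)
  -> after reshape: (31, 69, 2, 48)
Output shape: (31, 2, 69, 48)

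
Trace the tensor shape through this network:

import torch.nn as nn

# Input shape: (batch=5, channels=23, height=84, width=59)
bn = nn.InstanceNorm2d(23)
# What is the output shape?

Input shape: (5, 23, 84, 59)
Output shape: (5, 23, 84, 59)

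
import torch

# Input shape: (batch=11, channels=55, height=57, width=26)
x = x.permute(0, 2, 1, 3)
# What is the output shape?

Input shape: (11, 55, 57, 26)
Output shape: (11, 57, 55, 26)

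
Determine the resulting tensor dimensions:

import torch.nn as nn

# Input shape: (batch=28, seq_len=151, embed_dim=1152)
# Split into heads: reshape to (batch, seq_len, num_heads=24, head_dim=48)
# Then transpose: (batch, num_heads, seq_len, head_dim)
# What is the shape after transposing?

Input shape: (28, 151, 1152)
  -> after reshape: (28, 151, 24, 48)
Output shape: (28, 24, 151, 48)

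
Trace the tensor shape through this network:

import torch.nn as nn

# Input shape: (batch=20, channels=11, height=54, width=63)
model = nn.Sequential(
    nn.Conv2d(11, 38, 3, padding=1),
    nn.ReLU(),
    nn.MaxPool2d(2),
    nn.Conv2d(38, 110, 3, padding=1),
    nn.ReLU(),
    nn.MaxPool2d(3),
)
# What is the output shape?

Input shape: (20, 11, 54, 63)
  -> after first Conv2d: (20, 38, 54, 63)
  -> after first MaxPool2d: (20, 38, 27, 31)
  -> after second Conv2d: (20, 110, 27, 31)
Output shape: (20, 110, 9, 10)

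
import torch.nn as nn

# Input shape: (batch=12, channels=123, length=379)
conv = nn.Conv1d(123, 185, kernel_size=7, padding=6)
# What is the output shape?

Input shape: (12, 123, 379)
Output shape: (12, 185, 385)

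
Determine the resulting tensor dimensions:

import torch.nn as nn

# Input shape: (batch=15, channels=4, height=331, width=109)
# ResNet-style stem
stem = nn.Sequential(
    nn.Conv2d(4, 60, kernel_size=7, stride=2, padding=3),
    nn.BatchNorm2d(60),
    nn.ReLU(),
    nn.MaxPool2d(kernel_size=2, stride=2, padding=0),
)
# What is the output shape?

Input shape: (15, 4, 331, 109)
  -> after Conv2d 7x7 stride=2: (15, 60, 166, 55)
Output shape: (15, 60, 83, 27)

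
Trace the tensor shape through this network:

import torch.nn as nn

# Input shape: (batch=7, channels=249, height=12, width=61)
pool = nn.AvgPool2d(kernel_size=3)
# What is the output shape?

Input shape: (7, 249, 12, 61)
Output shape: (7, 249, 4, 20)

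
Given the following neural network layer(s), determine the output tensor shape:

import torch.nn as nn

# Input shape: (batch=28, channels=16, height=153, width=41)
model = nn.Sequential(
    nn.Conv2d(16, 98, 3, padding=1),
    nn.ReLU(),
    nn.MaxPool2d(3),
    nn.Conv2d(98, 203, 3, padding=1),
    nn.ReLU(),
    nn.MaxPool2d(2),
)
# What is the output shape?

Input shape: (28, 16, 153, 41)
  -> after first Conv2d: (28, 98, 153, 41)
  -> after first MaxPool2d: (28, 98, 51, 13)
  -> after second Conv2d: (28, 203, 51, 13)
Output shape: (28, 203, 25, 6)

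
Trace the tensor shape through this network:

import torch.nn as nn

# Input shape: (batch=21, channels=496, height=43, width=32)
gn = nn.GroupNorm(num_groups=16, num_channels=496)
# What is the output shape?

Input shape: (21, 496, 43, 32)
Output shape: (21, 496, 43, 32)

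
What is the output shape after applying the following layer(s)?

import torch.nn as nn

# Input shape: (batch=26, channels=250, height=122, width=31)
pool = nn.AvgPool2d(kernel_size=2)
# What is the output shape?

Input shape: (26, 250, 122, 31)
Output shape: (26, 250, 61, 15)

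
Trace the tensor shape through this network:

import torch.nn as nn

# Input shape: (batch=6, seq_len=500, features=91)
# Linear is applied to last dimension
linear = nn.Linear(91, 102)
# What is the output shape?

Input shape: (6, 500, 91)
Output shape: (6, 500, 102)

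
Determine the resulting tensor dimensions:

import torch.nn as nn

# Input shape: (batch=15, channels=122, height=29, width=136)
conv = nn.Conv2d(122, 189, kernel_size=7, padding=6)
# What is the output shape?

Input shape: (15, 122, 29, 136)
Output shape: (15, 189, 35, 142)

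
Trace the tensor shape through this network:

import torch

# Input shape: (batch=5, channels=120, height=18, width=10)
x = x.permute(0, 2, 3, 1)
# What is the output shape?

Input shape: (5, 120, 18, 10)
Output shape: (5, 18, 10, 120)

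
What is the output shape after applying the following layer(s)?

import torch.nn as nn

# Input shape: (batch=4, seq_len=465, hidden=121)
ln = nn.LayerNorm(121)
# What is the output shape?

Input shape: (4, 465, 121)
Output shape: (4, 465, 121)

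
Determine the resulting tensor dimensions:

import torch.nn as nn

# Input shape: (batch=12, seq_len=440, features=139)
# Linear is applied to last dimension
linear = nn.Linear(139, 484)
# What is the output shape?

Input shape: (12, 440, 139)
Output shape: (12, 440, 484)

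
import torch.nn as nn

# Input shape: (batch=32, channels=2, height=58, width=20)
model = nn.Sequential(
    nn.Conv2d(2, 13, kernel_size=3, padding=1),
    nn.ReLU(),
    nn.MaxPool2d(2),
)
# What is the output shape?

Input shape: (32, 2, 58, 20)
  -> after Conv2d: (32, 13, 58, 20)
  -> after ReLU: (32, 13, 58, 20)
Output shape: (32, 13, 29, 10)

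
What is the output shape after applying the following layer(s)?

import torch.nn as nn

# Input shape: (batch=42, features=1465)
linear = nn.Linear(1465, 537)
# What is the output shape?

Input shape: (42, 1465)
Output shape: (42, 537)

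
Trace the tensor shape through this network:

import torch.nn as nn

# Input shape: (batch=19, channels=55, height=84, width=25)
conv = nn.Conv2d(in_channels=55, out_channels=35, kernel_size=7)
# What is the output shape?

Input shape: (19, 55, 84, 25)
Output shape: (19, 35, 78, 19)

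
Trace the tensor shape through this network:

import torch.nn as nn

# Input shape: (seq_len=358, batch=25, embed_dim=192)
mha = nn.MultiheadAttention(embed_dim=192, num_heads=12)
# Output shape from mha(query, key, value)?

Input shape: (358, 25, 192)
Output shape: (358, 25, 192)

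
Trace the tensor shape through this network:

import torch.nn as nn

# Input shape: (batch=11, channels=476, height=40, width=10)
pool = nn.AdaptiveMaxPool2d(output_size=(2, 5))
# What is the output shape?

Input shape: (11, 476, 40, 10)
Output shape: (11, 476, 2, 5)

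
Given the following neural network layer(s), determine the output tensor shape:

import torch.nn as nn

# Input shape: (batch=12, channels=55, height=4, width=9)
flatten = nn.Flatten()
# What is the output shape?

Input shape: (12, 55, 4, 9)
Output shape: (12, 1980)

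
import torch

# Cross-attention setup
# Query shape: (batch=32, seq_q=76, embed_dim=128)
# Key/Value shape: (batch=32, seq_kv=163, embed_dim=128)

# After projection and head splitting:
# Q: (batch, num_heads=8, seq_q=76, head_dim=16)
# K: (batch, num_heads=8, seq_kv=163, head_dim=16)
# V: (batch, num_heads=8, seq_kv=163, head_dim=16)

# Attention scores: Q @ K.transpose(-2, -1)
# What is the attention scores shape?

Input shape: (32, 76, 128)
Output shape: (32, 8, 76, 163)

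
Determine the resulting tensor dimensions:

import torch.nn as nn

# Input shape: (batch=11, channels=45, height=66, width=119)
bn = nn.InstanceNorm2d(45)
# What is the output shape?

Input shape: (11, 45, 66, 119)
Output shape: (11, 45, 66, 119)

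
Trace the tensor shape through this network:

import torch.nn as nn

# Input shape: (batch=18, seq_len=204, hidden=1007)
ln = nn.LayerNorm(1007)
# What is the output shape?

Input shape: (18, 204, 1007)
Output shape: (18, 204, 1007)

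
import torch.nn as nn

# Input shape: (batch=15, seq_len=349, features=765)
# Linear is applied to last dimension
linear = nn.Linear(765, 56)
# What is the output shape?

Input shape: (15, 349, 765)
Output shape: (15, 349, 56)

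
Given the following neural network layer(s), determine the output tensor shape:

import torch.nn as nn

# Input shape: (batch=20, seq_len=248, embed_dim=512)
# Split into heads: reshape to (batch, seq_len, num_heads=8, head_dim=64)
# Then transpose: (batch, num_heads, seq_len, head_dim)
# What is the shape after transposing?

Input shape: (20, 248, 512)
  -> after reshape: (20, 248, 8, 64)
Output shape: (20, 8, 248, 64)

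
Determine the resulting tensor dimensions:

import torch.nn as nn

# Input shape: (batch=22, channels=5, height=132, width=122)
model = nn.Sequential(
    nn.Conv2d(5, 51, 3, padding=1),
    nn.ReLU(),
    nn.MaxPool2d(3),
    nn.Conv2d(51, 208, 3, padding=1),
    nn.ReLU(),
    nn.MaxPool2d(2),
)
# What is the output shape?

Input shape: (22, 5, 132, 122)
  -> after first Conv2d: (22, 51, 132, 122)
  -> after first MaxPool2d: (22, 51, 44, 40)
  -> after second Conv2d: (22, 208, 44, 40)
Output shape: (22, 208, 22, 20)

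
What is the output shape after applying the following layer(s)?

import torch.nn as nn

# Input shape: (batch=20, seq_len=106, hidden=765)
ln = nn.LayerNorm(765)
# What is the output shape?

Input shape: (20, 106, 765)
Output shape: (20, 106, 765)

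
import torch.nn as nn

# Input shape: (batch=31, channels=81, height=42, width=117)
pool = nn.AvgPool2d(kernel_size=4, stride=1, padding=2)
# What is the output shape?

Input shape: (31, 81, 42, 117)
Output shape: (31, 81, 43, 118)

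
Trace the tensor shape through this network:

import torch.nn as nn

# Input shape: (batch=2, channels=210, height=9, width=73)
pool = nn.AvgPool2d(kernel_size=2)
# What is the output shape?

Input shape: (2, 210, 9, 73)
Output shape: (2, 210, 4, 36)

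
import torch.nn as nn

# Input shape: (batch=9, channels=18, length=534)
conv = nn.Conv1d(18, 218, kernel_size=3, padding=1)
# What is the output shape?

Input shape: (9, 18, 534)
Output shape: (9, 218, 534)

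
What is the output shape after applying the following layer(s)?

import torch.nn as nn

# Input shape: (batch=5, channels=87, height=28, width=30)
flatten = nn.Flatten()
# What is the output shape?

Input shape: (5, 87, 28, 30)
Output shape: (5, 73080)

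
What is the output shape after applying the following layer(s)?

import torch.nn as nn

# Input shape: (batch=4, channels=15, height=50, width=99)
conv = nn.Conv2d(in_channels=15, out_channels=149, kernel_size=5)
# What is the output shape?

Input shape: (4, 15, 50, 99)
Output shape: (4, 149, 46, 95)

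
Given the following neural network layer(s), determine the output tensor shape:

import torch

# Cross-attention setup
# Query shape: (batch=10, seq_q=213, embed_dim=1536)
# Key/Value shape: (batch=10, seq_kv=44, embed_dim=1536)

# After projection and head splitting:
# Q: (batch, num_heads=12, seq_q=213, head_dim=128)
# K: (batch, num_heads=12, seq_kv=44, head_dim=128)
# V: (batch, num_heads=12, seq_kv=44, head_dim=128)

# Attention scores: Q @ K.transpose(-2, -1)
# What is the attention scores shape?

Input shape: (10, 213, 1536)
Output shape: (10, 12, 213, 44)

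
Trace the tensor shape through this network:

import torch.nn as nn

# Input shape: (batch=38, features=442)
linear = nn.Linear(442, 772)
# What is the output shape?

Input shape: (38, 442)
Output shape: (38, 772)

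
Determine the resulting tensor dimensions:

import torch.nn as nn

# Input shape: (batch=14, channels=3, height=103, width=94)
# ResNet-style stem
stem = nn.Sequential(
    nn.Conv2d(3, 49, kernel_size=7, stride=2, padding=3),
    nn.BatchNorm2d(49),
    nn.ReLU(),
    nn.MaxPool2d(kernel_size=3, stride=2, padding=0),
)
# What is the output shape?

Input shape: (14, 3, 103, 94)
  -> after Conv2d 7x7 stride=2: (14, 49, 52, 47)
Output shape: (14, 49, 25, 23)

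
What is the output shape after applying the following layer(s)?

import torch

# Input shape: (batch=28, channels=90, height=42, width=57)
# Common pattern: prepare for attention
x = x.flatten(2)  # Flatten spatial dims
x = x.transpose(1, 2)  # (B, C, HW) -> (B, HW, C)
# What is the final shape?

Input shape: (28, 90, 42, 57)
  -> after flatten(2): (28, 90, 2394)
Output shape: (28, 2394, 90)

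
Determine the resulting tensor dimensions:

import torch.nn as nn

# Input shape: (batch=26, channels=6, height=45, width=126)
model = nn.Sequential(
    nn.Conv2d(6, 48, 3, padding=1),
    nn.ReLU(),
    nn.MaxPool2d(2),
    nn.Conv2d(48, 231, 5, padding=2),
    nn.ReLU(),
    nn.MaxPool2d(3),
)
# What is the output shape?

Input shape: (26, 6, 45, 126)
  -> after first Conv2d: (26, 48, 45, 126)
  -> after first MaxPool2d: (26, 48, 22, 63)
  -> after second Conv2d: (26, 231, 22, 63)
Output shape: (26, 231, 7, 21)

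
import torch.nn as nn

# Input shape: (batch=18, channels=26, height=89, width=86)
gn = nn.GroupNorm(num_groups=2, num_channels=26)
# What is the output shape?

Input shape: (18, 26, 89, 86)
Output shape: (18, 26, 89, 86)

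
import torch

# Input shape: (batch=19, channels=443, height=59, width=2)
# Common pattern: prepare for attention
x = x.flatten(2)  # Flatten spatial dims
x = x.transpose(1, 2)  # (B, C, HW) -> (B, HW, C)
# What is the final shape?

Input shape: (19, 443, 59, 2)
  -> after flatten(2): (19, 443, 118)
Output shape: (19, 118, 443)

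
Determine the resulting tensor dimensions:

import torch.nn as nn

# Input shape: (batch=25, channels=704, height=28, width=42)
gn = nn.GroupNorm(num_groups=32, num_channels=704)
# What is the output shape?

Input shape: (25, 704, 28, 42)
Output shape: (25, 704, 28, 42)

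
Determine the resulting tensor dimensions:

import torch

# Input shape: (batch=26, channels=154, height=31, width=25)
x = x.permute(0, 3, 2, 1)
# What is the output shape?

Input shape: (26, 154, 31, 25)
Output shape: (26, 25, 31, 154)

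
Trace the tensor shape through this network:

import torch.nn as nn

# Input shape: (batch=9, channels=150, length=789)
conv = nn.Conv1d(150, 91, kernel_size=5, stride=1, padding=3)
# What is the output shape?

Input shape: (9, 150, 789)
Output shape: (9, 91, 791)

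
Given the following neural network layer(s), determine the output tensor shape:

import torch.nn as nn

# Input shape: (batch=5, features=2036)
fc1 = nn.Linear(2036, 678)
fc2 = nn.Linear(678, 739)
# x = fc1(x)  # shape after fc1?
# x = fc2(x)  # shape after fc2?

Input shape: (5, 2036)
  -> after fc1: (5, 678)
Output shape: (5, 739)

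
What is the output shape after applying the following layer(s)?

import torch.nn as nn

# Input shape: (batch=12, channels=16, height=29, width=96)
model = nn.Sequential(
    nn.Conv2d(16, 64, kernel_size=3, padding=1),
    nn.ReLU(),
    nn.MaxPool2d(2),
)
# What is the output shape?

Input shape: (12, 16, 29, 96)
  -> after Conv2d: (12, 64, 29, 96)
  -> after ReLU: (12, 64, 29, 96)
Output shape: (12, 64, 14, 48)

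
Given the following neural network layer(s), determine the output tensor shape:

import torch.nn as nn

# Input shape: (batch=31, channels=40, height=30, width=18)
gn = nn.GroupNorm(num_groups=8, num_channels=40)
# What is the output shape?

Input shape: (31, 40, 30, 18)
Output shape: (31, 40, 30, 18)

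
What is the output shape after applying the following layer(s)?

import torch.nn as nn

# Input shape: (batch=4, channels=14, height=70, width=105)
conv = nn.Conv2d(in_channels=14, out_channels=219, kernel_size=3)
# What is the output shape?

Input shape: (4, 14, 70, 105)
Output shape: (4, 219, 68, 103)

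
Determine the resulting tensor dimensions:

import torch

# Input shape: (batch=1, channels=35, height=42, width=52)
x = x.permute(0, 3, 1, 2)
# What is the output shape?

Input shape: (1, 35, 42, 52)
Output shape: (1, 52, 35, 42)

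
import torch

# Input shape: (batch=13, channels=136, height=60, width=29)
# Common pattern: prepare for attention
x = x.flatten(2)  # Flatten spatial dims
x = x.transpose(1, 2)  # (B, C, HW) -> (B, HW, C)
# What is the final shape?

Input shape: (13, 136, 60, 29)
  -> after flatten(2): (13, 136, 1740)
Output shape: (13, 1740, 136)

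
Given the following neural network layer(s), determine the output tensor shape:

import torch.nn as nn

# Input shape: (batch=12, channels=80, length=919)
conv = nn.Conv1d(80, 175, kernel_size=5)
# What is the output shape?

Input shape: (12, 80, 919)
Output shape: (12, 175, 915)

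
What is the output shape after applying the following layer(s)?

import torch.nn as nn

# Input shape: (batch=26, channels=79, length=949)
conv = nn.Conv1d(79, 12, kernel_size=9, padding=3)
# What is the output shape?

Input shape: (26, 79, 949)
Output shape: (26, 12, 947)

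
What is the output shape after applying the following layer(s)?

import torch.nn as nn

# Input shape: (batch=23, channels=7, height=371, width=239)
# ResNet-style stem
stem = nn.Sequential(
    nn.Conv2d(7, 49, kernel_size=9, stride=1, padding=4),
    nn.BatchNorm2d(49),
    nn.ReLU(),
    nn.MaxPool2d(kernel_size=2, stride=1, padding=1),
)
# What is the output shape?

Input shape: (23, 7, 371, 239)
  -> after Conv2d 9x9 stride=1: (23, 49, 371, 239)
Output shape: (23, 49, 372, 240)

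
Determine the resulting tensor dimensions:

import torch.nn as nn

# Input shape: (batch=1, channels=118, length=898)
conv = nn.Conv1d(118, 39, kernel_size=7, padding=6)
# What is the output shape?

Input shape: (1, 118, 898)
Output shape: (1, 39, 904)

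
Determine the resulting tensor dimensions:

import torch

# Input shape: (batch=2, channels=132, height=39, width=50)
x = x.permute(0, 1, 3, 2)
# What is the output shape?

Input shape: (2, 132, 39, 50)
Output shape: (2, 132, 50, 39)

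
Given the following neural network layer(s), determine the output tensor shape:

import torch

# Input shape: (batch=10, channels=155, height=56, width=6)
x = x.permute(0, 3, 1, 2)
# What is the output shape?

Input shape: (10, 155, 56, 6)
Output shape: (10, 6, 155, 56)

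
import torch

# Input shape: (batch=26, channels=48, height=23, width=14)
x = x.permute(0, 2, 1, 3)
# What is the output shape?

Input shape: (26, 48, 23, 14)
Output shape: (26, 23, 48, 14)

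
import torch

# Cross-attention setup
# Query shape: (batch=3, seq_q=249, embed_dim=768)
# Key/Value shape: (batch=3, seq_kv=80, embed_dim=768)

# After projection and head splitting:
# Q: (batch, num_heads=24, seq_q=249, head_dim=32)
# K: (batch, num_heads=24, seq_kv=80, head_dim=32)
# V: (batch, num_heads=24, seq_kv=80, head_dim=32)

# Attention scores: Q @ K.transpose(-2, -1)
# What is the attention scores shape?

Input shape: (3, 249, 768)
Output shape: (3, 24, 249, 80)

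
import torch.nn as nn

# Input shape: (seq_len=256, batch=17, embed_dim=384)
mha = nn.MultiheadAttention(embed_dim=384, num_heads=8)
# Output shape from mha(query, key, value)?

Input shape: (256, 17, 384)
Output shape: (256, 17, 384)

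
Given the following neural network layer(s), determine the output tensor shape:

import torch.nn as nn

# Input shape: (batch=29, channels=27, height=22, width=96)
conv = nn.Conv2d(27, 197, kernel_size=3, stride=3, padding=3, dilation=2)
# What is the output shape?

Input shape: (29, 27, 22, 96)
Output shape: (29, 197, 8, 33)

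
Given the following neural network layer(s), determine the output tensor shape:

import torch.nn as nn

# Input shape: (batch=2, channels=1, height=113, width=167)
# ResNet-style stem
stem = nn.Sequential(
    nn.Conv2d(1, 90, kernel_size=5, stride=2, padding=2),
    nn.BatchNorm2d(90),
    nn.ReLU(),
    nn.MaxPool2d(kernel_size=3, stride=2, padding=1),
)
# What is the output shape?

Input shape: (2, 1, 113, 167)
  -> after Conv2d 5x5 stride=2: (2, 90, 57, 84)
Output shape: (2, 90, 29, 42)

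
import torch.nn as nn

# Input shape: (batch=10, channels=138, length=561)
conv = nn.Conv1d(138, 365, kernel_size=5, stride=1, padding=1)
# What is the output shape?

Input shape: (10, 138, 561)
Output shape: (10, 365, 559)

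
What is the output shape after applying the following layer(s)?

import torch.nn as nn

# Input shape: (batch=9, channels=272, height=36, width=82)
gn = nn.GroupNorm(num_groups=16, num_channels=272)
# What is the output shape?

Input shape: (9, 272, 36, 82)
Output shape: (9, 272, 36, 82)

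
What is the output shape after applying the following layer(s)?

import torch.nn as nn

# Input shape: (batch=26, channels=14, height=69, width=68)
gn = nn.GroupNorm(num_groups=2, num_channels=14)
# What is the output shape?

Input shape: (26, 14, 69, 68)
Output shape: (26, 14, 69, 68)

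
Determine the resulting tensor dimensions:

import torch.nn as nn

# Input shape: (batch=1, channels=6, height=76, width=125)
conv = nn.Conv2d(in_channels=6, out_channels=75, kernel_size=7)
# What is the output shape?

Input shape: (1, 6, 76, 125)
Output shape: (1, 75, 70, 119)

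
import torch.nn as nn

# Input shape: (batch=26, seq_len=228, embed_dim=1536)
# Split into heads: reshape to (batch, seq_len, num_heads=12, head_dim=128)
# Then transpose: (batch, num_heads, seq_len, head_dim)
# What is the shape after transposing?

Input shape: (26, 228, 1536)
  -> after reshape: (26, 228, 12, 128)
Output shape: (26, 12, 228, 128)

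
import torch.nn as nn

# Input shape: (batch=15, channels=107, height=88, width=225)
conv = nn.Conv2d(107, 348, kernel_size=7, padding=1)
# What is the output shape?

Input shape: (15, 107, 88, 225)
Output shape: (15, 348, 84, 221)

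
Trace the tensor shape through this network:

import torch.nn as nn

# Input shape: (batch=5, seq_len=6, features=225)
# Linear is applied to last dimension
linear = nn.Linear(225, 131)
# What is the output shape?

Input shape: (5, 6, 225)
Output shape: (5, 6, 131)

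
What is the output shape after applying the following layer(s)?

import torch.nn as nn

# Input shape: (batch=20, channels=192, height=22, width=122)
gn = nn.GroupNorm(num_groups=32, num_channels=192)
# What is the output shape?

Input shape: (20, 192, 22, 122)
Output shape: (20, 192, 22, 122)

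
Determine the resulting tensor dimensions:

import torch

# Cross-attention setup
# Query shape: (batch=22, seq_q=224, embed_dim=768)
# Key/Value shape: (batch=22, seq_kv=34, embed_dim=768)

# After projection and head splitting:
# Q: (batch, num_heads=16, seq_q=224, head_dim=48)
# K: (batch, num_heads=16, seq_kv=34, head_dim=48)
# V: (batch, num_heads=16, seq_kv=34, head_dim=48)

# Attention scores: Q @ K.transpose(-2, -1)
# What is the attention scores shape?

Input shape: (22, 224, 768)
Output shape: (22, 16, 224, 34)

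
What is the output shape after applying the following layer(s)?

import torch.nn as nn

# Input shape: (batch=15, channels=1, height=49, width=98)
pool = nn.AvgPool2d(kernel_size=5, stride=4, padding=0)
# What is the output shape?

Input shape: (15, 1, 49, 98)
Output shape: (15, 1, 12, 24)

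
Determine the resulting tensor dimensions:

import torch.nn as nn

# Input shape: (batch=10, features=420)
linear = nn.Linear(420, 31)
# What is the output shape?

Input shape: (10, 420)
Output shape: (10, 31)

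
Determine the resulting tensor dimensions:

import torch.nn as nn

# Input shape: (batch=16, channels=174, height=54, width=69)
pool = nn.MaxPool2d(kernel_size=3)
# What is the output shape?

Input shape: (16, 174, 54, 69)
Output shape: (16, 174, 18, 23)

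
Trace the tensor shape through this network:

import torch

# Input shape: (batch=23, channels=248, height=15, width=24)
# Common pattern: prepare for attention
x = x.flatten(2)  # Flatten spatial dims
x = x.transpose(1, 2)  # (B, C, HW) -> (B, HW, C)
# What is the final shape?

Input shape: (23, 248, 15, 24)
  -> after flatten(2): (23, 248, 360)
Output shape: (23, 360, 248)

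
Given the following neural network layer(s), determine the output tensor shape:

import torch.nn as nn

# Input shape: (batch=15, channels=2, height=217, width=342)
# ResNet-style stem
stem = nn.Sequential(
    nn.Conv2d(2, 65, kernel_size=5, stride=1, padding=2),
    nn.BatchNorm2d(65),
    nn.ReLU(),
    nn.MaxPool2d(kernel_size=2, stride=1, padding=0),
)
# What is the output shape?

Input shape: (15, 2, 217, 342)
  -> after Conv2d 5x5 stride=1: (15, 65, 217, 342)
Output shape: (15, 65, 216, 341)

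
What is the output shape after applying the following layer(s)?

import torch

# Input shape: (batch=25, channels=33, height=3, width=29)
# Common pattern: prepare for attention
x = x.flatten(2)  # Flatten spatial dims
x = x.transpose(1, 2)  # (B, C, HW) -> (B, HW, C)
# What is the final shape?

Input shape: (25, 33, 3, 29)
  -> after flatten(2): (25, 33, 87)
Output shape: (25, 87, 33)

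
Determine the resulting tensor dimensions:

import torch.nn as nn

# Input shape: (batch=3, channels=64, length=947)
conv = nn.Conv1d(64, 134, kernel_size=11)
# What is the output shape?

Input shape: (3, 64, 947)
Output shape: (3, 134, 937)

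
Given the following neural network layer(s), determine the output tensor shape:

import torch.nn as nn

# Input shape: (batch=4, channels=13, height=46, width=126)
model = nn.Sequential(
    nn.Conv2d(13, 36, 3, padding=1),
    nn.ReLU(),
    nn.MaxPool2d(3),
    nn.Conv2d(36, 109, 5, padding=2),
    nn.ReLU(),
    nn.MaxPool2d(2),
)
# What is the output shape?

Input shape: (4, 13, 46, 126)
  -> after first Conv2d: (4, 36, 46, 126)
  -> after first MaxPool2d: (4, 36, 15, 42)
  -> after second Conv2d: (4, 109, 15, 42)
Output shape: (4, 109, 7, 21)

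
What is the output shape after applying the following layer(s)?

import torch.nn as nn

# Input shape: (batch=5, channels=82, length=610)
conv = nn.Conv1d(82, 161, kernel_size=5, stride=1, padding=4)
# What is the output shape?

Input shape: (5, 82, 610)
Output shape: (5, 161, 614)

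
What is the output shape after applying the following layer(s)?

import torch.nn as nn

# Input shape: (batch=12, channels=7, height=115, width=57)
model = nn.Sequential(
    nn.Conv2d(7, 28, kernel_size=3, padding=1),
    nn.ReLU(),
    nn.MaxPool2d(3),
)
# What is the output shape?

Input shape: (12, 7, 115, 57)
  -> after Conv2d: (12, 28, 115, 57)
  -> after ReLU: (12, 28, 115, 57)
Output shape: (12, 28, 38, 19)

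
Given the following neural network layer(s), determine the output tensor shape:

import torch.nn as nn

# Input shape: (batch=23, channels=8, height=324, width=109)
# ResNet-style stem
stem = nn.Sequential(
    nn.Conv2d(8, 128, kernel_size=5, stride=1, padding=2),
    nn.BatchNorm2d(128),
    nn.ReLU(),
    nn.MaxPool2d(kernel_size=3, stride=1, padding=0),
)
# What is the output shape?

Input shape: (23, 8, 324, 109)
  -> after Conv2d 5x5 stride=1: (23, 128, 324, 109)
Output shape: (23, 128, 322, 107)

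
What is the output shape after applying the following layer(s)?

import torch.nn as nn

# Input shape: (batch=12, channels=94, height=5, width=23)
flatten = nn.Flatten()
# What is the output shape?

Input shape: (12, 94, 5, 23)
Output shape: (12, 10810)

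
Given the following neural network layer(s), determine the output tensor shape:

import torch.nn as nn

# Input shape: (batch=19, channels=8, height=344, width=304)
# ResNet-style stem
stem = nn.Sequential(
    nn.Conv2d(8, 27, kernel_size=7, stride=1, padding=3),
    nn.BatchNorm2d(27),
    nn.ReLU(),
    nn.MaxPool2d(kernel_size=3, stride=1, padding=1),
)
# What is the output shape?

Input shape: (19, 8, 344, 304)
  -> after Conv2d 7x7 stride=1: (19, 27, 344, 304)
Output shape: (19, 27, 344, 304)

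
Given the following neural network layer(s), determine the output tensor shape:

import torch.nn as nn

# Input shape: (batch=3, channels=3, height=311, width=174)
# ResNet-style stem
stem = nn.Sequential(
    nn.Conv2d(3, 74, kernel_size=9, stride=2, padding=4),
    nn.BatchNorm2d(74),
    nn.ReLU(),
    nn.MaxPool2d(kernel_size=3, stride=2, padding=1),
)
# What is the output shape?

Input shape: (3, 3, 311, 174)
  -> after Conv2d 9x9 stride=2: (3, 74, 156, 87)
Output shape: (3, 74, 78, 44)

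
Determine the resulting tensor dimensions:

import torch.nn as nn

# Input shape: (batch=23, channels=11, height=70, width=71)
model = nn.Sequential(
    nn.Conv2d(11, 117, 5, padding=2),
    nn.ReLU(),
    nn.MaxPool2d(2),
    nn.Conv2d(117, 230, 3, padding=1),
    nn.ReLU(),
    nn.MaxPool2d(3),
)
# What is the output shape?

Input shape: (23, 11, 70, 71)
  -> after first Conv2d: (23, 117, 70, 71)
  -> after first MaxPool2d: (23, 117, 35, 35)
  -> after second Conv2d: (23, 230, 35, 35)
Output shape: (23, 230, 11, 11)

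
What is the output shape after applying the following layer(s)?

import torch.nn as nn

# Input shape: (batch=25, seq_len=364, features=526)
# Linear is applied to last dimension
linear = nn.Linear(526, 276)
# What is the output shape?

Input shape: (25, 364, 526)
Output shape: (25, 364, 276)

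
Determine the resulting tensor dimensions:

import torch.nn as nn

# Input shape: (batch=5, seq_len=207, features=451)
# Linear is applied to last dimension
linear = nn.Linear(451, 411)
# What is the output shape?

Input shape: (5, 207, 451)
Output shape: (5, 207, 411)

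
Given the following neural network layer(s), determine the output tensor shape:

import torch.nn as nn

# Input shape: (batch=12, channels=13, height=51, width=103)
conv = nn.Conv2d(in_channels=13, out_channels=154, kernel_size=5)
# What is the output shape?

Input shape: (12, 13, 51, 103)
Output shape: (12, 154, 47, 99)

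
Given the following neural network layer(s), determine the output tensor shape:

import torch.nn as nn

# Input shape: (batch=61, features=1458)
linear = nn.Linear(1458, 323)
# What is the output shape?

Input shape: (61, 1458)
Output shape: (61, 323)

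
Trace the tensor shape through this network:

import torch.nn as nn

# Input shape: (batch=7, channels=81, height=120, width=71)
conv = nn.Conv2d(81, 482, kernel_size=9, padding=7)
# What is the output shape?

Input shape: (7, 81, 120, 71)
Output shape: (7, 482, 126, 77)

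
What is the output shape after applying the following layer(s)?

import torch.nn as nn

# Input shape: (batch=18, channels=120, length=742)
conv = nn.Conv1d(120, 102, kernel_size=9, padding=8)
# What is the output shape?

Input shape: (18, 120, 742)
Output shape: (18, 102, 750)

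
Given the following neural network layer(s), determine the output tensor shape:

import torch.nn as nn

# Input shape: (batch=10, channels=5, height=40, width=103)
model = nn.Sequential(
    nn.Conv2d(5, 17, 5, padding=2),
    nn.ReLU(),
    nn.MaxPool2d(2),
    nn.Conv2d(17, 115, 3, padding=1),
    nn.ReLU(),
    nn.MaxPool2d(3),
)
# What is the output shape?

Input shape: (10, 5, 40, 103)
  -> after first Conv2d: (10, 17, 40, 103)
  -> after first MaxPool2d: (10, 17, 20, 51)
  -> after second Conv2d: (10, 115, 20, 51)
Output shape: (10, 115, 6, 17)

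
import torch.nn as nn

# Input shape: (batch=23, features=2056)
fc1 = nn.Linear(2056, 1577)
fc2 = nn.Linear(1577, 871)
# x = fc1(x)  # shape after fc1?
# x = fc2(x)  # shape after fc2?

Input shape: (23, 2056)
  -> after fc1: (23, 1577)
Output shape: (23, 871)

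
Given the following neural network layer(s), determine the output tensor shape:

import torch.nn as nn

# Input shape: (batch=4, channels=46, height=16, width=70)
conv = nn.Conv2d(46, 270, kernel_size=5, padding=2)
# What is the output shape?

Input shape: (4, 46, 16, 70)
Output shape: (4, 270, 16, 70)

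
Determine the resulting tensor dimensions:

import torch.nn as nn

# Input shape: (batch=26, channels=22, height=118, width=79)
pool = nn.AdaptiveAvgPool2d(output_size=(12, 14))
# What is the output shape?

Input shape: (26, 22, 118, 79)
Output shape: (26, 22, 12, 14)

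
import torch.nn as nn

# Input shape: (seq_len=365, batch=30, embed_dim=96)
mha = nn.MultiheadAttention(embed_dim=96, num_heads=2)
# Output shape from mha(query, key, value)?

Input shape: (365, 30, 96)
Output shape: (365, 30, 96)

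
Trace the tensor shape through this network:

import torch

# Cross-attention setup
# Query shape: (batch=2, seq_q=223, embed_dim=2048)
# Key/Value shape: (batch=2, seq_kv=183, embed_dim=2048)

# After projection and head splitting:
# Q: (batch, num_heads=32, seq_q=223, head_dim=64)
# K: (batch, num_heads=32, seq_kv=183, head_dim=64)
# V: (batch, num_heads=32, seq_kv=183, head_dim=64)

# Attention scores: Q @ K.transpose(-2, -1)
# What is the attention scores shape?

Input shape: (2, 223, 2048)
Output shape: (2, 32, 223, 183)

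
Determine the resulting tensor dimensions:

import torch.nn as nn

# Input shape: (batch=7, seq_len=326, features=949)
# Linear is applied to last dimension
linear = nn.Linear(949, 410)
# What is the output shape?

Input shape: (7, 326, 949)
Output shape: (7, 326, 410)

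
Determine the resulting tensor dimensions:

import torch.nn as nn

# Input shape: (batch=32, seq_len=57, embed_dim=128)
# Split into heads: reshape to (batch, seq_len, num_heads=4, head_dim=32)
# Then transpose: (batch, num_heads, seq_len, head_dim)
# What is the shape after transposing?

Input shape: (32, 57, 128)
  -> after reshape: (32, 57, 4, 32)
Output shape: (32, 4, 57, 32)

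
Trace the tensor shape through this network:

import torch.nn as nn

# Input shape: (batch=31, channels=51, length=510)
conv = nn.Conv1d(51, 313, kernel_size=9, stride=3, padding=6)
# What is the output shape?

Input shape: (31, 51, 510)
Output shape: (31, 313, 172)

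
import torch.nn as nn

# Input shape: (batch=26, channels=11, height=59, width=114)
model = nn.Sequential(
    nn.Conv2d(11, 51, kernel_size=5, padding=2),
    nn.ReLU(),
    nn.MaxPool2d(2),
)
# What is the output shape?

Input shape: (26, 11, 59, 114)
  -> after Conv2d: (26, 51, 59, 114)
  -> after ReLU: (26, 51, 59, 114)
Output shape: (26, 51, 29, 57)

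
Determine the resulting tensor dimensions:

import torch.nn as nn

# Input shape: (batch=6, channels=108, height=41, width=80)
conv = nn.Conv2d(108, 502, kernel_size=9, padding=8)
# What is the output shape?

Input shape: (6, 108, 41, 80)
Output shape: (6, 502, 49, 88)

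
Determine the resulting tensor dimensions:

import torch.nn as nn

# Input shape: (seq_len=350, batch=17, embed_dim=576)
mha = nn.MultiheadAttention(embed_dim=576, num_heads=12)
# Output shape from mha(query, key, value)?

Input shape: (350, 17, 576)
Output shape: (350, 17, 576)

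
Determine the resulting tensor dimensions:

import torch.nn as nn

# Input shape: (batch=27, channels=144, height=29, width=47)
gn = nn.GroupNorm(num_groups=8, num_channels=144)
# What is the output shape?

Input shape: (27, 144, 29, 47)
Output shape: (27, 144, 29, 47)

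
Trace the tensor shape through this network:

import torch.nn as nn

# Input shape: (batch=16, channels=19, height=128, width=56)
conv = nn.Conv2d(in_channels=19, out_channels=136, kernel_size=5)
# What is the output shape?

Input shape: (16, 19, 128, 56)
Output shape: (16, 136, 124, 52)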